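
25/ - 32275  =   - 1+1290/1291 = - 0.00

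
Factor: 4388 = 2^2 * 1097^1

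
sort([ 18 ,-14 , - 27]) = [ - 27, - 14,18 ] 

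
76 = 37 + 39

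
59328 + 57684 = 117012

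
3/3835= 3/3835 = 0.00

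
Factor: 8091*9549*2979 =230160396861=3^6*29^1 * 31^1 * 331^1 * 1061^1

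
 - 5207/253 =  - 5207/253 = -20.58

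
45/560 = 9/112 = 0.08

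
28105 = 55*511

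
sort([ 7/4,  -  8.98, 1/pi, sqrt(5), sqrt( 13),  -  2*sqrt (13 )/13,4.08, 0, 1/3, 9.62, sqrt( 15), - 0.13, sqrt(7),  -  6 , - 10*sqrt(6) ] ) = [-10*sqrt(6 ), - 8.98, - 6,-2 * sqrt ( 13)/13, - 0.13,0,1/pi, 1/3, 7/4 , sqrt (5 ), sqrt(7),sqrt( 13), sqrt( 15), 4.08,9.62 ]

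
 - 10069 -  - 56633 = 46564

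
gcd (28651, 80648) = 1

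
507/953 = 507/953 = 0.53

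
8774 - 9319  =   - 545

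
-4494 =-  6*749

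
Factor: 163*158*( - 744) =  - 19160976=- 2^4*3^1 * 31^1 * 79^1 * 163^1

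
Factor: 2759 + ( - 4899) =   -  2140 = - 2^2*5^1*107^1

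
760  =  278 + 482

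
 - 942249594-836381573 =  -  1778631167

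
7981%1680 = 1261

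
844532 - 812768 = 31764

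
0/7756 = 0 = 0.00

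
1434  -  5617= - 4183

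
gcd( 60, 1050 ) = 30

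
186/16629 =62/5543 = 0.01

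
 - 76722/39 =-25574/13 = - 1967.23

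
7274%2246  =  536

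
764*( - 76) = -58064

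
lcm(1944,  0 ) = 0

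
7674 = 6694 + 980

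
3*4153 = 12459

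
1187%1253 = 1187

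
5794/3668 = 2897/1834= 1.58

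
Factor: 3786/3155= 2^1 *3^1*5^(  -  1) = 6/5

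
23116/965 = 23 + 921/965=23.95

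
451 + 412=863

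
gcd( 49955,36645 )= 5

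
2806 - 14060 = - 11254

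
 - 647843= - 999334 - - 351491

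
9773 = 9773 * 1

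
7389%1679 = 673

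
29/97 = 29/97 = 0.30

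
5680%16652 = 5680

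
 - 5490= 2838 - 8328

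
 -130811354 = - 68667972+- 62143382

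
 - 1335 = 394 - 1729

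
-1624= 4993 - 6617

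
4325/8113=4325/8113=0.53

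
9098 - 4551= 4547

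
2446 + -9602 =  - 7156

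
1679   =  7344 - 5665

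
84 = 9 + 75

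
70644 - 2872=67772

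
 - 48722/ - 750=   64 + 361/375 = 64.96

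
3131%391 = 3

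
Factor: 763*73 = 55699 = 7^1*73^1*109^1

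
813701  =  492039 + 321662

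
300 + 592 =892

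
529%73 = 18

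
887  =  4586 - 3699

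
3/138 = 1/46 = 0.02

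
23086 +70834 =93920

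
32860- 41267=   -8407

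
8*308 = 2464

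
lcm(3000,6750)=27000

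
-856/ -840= 1+2/105  =  1.02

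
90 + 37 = 127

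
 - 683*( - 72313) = 49389779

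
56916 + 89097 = 146013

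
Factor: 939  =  3^1*313^1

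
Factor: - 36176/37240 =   -  2^1*5^( - 1)*7^( - 1)* 17^1 = - 34/35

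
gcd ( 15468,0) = 15468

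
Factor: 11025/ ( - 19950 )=-2^(-1)*3^1*7^1*19^ (-1) = -21/38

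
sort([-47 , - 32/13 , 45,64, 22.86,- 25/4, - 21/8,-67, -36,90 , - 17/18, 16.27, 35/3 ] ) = [-67, - 47, - 36, - 25/4  ,-21/8,- 32/13, - 17/18,35/3, 16.27, 22.86, 45,  64,  90 ]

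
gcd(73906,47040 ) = 14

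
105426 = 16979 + 88447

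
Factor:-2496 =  - 2^6*3^1*13^1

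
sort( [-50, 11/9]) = [ - 50,11/9]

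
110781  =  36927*3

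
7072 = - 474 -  - 7546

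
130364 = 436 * 299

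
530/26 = 20 +5/13=20.38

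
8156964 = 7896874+260090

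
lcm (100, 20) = 100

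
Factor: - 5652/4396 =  - 3^2*7^ ( - 1)= -9/7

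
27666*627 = 17346582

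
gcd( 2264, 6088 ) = 8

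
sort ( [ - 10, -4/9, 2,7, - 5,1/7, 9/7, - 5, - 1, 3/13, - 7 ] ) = [ -10, - 7,  -  5, - 5,-1, -4/9,1/7,3/13,  9/7,2,7]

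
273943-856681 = - 582738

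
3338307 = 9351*357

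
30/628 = 15/314 = 0.05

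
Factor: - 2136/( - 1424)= 3/2 =2^ ( - 1)*3^1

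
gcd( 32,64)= 32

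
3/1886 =3/1886  =  0.00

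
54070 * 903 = 48825210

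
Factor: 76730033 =76730033^1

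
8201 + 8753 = 16954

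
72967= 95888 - 22921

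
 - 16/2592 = - 1/162= - 0.01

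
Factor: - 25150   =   - 2^1*5^2*503^1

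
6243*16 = 99888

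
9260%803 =427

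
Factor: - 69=-3^1*23^1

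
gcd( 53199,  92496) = 3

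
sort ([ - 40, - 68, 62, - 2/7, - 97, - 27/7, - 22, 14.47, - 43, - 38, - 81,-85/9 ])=[ - 97,  -  81,-68, - 43, - 40, - 38, - 22  ,-85/9, - 27/7, - 2/7,14.47, 62]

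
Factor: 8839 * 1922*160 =2718169280 = 2^6* 5^1*31^2 * 8839^1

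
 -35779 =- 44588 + 8809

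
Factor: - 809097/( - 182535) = 953/215= 5^(- 1)*43^( - 1)*953^1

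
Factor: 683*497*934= 317047234= 2^1*7^1*71^1*467^1*683^1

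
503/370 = 503/370 =1.36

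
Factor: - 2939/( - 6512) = 2^( - 4) * 11^(-1)*37^(-1 )*2939^1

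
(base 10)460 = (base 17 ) 1A1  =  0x1CC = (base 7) 1225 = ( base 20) 130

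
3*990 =2970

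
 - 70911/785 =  - 91 + 524/785 = -90.33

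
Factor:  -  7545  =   - 3^1*5^1*503^1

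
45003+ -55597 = - 10594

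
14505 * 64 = 928320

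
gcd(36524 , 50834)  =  2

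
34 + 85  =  119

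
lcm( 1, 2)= 2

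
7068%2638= 1792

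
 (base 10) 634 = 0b1001111010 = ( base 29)lp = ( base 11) 527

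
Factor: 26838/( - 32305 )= -2^1*3^3*5^(-1)*13^(-1 )  =  - 54/65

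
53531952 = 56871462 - 3339510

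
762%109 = 108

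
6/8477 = 6/8477 = 0.00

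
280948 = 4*70237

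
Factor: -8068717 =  - 8068717^1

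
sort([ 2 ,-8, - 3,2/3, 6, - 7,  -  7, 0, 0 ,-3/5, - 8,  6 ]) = [-8, - 8, - 7,  -  7, - 3, -3/5,0,  0, 2/3, 2, 6 , 6] 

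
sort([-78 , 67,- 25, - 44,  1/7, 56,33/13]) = [ - 78, - 44,  -  25,1/7 , 33/13, 56, 67]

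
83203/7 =83203/7 = 11886.14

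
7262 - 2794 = 4468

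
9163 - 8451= 712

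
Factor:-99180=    - 2^2*3^2 * 5^1*19^1*29^1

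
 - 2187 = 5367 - 7554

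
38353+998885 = 1037238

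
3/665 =3/665 = 0.00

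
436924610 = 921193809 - 484269199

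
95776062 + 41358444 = 137134506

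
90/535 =18/107  =  0.17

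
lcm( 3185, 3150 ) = 286650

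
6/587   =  6/587=0.01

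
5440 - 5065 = 375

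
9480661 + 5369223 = 14849884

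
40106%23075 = 17031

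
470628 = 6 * 78438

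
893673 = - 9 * (-99297 )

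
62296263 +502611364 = 564907627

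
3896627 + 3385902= 7282529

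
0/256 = 0 = 0.00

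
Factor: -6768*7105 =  - 48086640 = - 2^4*3^2 * 5^1*7^2 * 29^1*47^1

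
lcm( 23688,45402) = 544824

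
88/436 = 22/109=   0.20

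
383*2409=922647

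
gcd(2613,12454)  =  13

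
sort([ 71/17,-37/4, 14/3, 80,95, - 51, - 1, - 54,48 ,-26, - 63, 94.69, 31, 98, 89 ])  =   [ - 63,-54,  -  51, -26 , - 37/4, - 1,71/17, 14/3,31, 48,80,89, 94.69,95,98 ]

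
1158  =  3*386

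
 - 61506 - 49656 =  - 111162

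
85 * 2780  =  236300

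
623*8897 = 5542831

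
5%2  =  1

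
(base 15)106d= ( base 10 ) 3478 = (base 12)201A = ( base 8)6626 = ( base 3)11202211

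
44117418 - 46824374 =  - 2706956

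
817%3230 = 817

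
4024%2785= 1239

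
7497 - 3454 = 4043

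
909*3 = 2727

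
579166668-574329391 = 4837277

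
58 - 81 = - 23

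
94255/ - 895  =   - 18851/179 = - 105.31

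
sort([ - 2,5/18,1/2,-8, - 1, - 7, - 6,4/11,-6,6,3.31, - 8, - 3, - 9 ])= [ - 9, - 8, - 8, - 7,-6 ,-6, - 3,-2, - 1, 5/18, 4/11, 1/2 , 3.31,6]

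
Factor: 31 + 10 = 41 = 41^1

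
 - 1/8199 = -1/8199 =-0.00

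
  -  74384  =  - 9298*8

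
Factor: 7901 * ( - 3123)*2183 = - 53865138609 = - 3^2*37^1  *59^1 * 347^1*7901^1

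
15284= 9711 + 5573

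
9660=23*420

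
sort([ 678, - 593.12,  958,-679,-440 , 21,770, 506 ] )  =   [-679 ,-593.12,-440, 21, 506, 678,770, 958 ] 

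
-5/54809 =  -  1 + 54804/54809= - 0.00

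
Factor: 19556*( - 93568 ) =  - 1829815808 = - 2^9*17^1*43^1*4889^1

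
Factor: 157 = 157^1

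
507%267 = 240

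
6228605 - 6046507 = 182098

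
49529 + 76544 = 126073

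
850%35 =10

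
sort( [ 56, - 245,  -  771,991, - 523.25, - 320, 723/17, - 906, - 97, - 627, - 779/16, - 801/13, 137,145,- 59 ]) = [-906, - 771, - 627,-523.25, - 320, - 245 , - 97, -801/13, - 59, - 779/16,  723/17, 56,  137,145,991]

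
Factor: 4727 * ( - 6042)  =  -2^1*3^1*19^1 *29^1*53^1*163^1 = -28560534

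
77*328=25256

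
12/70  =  6/35  =  0.17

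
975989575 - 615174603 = 360814972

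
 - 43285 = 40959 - 84244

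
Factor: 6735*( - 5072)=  - 2^4*3^1*5^1*317^1 * 449^1= - 34159920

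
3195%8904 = 3195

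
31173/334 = 93+111/334 = 93.33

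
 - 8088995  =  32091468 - 40180463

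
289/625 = 289/625 = 0.46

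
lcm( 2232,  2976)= 8928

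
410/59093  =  410/59093= 0.01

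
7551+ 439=7990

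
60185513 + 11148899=71334412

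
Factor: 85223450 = 2^1*5^2*13^1*131113^1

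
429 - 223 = 206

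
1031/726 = 1031/726 = 1.42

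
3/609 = 1/203=   0.00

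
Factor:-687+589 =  - 98 = -2^1  *  7^2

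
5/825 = 1/165 =0.01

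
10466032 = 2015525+8450507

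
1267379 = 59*21481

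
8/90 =4/45=0.09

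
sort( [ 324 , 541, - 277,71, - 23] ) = [ -277,- 23 , 71,  324,  541 ] 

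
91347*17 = 1552899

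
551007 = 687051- 136044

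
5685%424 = 173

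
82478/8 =10309 + 3/4=10309.75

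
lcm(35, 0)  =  0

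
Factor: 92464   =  2^4 * 5779^1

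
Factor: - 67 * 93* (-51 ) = 3^2*17^1 *31^1*67^1 = 317781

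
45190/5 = 9038= 9038.00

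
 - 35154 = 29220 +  - 64374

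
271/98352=271/98352  =  0.00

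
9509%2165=849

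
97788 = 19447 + 78341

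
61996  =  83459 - 21463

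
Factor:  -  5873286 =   -  2^1* 3^1*199^1*4919^1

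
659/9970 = 659/9970 = 0.07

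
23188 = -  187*(-124)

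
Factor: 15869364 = 2^2*3^1 * 7^1*17^1*11113^1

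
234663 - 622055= - 387392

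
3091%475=241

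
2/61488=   1/30744= 0.00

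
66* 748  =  49368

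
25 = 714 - 689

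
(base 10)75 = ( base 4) 1023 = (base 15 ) 50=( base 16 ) 4B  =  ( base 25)30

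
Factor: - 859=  - 859^1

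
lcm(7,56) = 56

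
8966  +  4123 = 13089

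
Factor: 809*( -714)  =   - 2^1*3^1 * 7^1*17^1*809^1 =- 577626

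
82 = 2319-2237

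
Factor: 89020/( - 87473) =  - 2^2*5^1*4451^1*87473^(-1)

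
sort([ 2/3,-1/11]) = [-1/11, 2/3 ] 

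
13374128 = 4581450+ 8792678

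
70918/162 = 437+62/81 = 437.77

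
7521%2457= 150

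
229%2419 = 229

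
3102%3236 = 3102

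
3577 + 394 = 3971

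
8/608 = 1/76=0.01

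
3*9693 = 29079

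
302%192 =110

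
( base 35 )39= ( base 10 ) 114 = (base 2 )1110010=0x72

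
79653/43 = 1852 + 17/43 = 1852.40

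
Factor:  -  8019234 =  -2^1 * 3^2*47^1 * 9479^1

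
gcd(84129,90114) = 3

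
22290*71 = 1582590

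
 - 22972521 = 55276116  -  78248637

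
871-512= 359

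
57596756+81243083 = 138839839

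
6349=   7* 907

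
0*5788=0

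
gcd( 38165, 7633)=7633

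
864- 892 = -28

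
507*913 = 462891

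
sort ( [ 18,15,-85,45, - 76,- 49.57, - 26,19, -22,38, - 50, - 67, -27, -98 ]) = [ - 98, - 85, - 76, - 67, - 50, - 49.57, - 27,  -  26, - 22, 15  ,  18,19,38, 45 ]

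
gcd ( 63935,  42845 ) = 95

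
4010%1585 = 840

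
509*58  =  29522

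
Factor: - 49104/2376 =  - 2^1*3^( - 1)*31^1 = - 62/3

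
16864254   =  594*28391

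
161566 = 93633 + 67933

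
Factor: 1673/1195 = 5^( - 1)*7^1 = 7/5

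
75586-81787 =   -  6201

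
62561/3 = 20853  +  2/3 = 20853.67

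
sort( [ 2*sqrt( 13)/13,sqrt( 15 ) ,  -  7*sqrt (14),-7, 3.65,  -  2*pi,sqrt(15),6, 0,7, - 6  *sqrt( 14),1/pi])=[ - 7*sqrt( 14),  -  6 * sqrt(14 ), - 7 , - 2*pi,  0,1/pi,2*sqrt( 13 ) /13,3.65,sqrt( 15 ), sqrt( 15), 6, 7]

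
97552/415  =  97552/415  =  235.07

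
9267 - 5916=3351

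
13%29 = 13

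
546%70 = 56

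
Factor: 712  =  2^3 * 89^1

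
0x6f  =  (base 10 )111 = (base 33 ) 3C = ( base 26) 47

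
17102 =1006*17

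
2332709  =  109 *21401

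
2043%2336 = 2043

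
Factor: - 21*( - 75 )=1575 = 3^2 * 5^2*7^1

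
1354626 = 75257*18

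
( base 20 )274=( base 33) sk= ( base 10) 944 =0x3B0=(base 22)1kk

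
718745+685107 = 1403852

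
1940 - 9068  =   - 7128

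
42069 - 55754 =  - 13685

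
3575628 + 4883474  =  8459102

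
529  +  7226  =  7755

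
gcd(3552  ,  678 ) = 6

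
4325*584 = 2525800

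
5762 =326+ 5436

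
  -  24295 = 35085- 59380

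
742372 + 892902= 1635274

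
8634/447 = 2878/149 = 19.32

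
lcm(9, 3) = 9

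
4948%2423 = 102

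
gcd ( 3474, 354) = 6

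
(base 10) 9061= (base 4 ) 2031211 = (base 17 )1E60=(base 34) 7sh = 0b10001101100101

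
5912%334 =234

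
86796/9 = 9644 = 9644.00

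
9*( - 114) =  - 1026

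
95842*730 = 69964660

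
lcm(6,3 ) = 6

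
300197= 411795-111598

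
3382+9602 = 12984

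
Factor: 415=5^1*83^1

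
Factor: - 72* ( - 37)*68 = 2^5 * 3^2*17^1*37^1 = 181152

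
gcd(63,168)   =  21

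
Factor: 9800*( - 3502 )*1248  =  -42830860800 = -  2^9*3^1*  5^2*7^2*13^1*17^1*103^1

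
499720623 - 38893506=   460827117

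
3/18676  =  3/18676  =  0.00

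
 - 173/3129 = - 173/3129 = -0.06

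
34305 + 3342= 37647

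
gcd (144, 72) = 72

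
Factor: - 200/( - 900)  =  2/9 = 2^1 * 3^( - 2 ) 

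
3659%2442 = 1217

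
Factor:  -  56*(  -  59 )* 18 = 59472 = 2^4*3^2*7^1*59^1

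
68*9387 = 638316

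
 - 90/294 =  - 15/49 = - 0.31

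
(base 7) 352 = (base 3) 20211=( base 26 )72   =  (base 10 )184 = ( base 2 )10111000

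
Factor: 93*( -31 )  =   - 3^1*31^2 = -2883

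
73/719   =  73/719= 0.10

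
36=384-348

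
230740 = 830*278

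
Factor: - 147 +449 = 302 = 2^1 * 151^1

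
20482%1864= 1842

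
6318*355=2242890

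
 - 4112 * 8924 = -36695488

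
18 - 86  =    -  68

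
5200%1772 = 1656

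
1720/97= 17 + 71/97 = 17.73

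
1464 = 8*183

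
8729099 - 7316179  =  1412920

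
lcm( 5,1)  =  5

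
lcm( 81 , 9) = 81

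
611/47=13 = 13.00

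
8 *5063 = 40504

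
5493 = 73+5420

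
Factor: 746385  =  3^1*5^1*17^1*2927^1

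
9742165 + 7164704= 16906869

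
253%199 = 54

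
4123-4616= - 493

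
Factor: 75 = 3^1* 5^2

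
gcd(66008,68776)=8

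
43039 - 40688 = 2351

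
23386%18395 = 4991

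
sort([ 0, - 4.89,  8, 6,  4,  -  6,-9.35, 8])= [ - 9.35, - 6, - 4.89,0, 4,6, 8, 8] 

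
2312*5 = 11560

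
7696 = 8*962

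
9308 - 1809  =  7499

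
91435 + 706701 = 798136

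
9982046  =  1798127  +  8183919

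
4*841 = 3364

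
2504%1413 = 1091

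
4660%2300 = 60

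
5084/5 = 5084/5 = 1016.80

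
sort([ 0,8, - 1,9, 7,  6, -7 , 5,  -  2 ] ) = [  -  7, - 2 , -1 , 0,5, 6,7,  8,9]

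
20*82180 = 1643600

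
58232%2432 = 2296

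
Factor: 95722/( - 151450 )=-5^ (-2)* 11^1*13^(  -  1) * 19^1*229^1 * 233^(  -  1) = -47861/75725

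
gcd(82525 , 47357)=1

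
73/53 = 1 + 20/53 = 1.38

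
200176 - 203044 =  - 2868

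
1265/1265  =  1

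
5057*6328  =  32000696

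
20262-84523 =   -  64261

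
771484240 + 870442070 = 1641926310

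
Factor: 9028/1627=2^2*37^1*61^1*1627^(  -  1)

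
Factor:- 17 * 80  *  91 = -123760= - 2^4*5^1*7^1*13^1*17^1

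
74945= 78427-3482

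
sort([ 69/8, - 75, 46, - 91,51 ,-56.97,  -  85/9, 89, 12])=[- 91,  -  75,-56.97, - 85/9, 69/8, 12,46,51 , 89]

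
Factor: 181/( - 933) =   -  3^( - 1)* 181^1*311^(-1 ) 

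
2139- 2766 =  - 627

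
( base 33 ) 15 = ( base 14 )2A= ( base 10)38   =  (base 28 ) 1A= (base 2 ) 100110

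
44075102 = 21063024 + 23012078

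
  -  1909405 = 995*( - 1919) 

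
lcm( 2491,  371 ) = 17437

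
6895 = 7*985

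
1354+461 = 1815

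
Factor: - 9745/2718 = - 2^( - 1)* 3^( - 2 )*5^1 * 151^( - 1)*1949^1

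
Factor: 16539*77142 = 2^1*3^2*13^1*23^1 * 37^1*43^1 *149^1 = 1275851538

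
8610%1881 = 1086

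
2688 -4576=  - 1888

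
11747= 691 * 17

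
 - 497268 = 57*( - 8724)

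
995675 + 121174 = 1116849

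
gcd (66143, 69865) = 1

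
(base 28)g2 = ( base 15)200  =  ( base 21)109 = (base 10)450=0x1C2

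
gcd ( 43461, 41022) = 9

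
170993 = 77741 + 93252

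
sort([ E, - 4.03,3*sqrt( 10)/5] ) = [ - 4.03, 3*sqrt(10) /5,E ]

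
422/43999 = 422/43999 = 0.01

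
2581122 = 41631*62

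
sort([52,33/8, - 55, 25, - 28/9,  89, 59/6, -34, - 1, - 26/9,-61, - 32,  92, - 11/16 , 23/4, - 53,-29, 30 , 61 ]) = [ - 61,-55, - 53,-34, - 32, - 29, - 28/9, - 26/9 , - 1, - 11/16,33/8, 23/4,59/6 , 25, 30,52,61 , 89,  92]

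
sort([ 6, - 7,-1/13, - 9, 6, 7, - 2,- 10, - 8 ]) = [-10, - 9, - 8, - 7, -2,-1/13, 6,6,  7] 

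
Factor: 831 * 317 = 263427 = 3^1*277^1 * 317^1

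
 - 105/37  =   - 3 + 6/37 = -2.84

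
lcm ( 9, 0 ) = 0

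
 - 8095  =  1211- 9306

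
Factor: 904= 2^3*113^1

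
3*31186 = 93558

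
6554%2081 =311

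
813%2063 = 813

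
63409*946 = 59984914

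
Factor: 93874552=2^3*557^1 * 21067^1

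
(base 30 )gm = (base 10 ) 502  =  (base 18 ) 19G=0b111110110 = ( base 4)13312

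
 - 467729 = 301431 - 769160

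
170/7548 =5/222 = 0.02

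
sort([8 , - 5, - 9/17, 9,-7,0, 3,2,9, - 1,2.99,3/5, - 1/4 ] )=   [ - 7, - 5,- 1,- 9/17, - 1/4,0, 3/5,  2, 2.99 , 3, 8,9, 9]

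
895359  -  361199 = 534160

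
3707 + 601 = 4308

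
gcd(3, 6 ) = 3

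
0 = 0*6431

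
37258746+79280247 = 116538993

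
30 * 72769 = 2183070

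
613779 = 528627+85152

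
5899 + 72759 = 78658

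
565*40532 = 22900580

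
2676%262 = 56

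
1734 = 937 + 797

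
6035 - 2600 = 3435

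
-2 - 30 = -32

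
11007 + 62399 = 73406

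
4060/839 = 4060/839=4.84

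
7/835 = 7/835  =  0.01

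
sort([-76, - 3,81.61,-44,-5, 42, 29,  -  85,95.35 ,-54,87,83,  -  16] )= [ - 85,-76, - 54, - 44,-16, - 5, - 3,29, 42,81.61, 83,87,95.35 ] 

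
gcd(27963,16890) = 3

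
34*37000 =1258000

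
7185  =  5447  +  1738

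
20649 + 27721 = 48370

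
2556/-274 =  - 10 + 92/137 = -  9.33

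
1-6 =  - 5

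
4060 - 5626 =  - 1566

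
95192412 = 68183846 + 27008566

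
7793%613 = 437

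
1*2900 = 2900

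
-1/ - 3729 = 1/3729 = 0.00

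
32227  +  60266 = 92493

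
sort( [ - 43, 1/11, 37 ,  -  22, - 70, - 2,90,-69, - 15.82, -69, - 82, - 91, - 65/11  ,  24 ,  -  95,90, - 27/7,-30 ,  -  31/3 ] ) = [ - 95 , - 91 , - 82, - 70,-69, - 69, - 43, - 30, - 22,-15.82, - 31/3, - 65/11, - 27/7, - 2, 1/11 , 24,37 , 90,  90]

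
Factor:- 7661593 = - 1733^1*4421^1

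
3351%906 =633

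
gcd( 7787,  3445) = 13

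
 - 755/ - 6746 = 755/6746 = 0.11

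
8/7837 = 8/7837 =0.00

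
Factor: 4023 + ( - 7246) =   -  11^1 * 293^1 =-3223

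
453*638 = 289014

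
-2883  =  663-3546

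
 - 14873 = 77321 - 92194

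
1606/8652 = 803/4326 =0.19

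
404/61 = 404/61 = 6.62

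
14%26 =14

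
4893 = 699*7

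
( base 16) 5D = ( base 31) 30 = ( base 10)93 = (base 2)1011101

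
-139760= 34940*( - 4 )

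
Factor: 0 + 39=3^1 * 13^1=   39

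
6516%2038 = 402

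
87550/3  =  29183+1/3 = 29183.33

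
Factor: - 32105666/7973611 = - 2^1*37^ ( - 1)*215503^( - 1) * 16052833^1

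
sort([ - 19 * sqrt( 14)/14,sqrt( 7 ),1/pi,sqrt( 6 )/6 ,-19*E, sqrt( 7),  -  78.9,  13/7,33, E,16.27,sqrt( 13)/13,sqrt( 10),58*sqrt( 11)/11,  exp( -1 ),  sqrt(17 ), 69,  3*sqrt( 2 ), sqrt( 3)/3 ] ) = [  -  78.9, - 19*E , - 19 * sqrt( 14) /14,  sqrt (13)/13, 1/pi, exp(-1),sqrt (6)/6, sqrt ( 3 )/3, 13/7,sqrt( 7), sqrt( 7),E, sqrt ( 10) , sqrt( 17 ),3*sqrt(2), 16.27, 58*sqrt( 11 ) /11, 33, 69]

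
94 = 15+79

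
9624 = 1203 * 8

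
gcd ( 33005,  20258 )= 7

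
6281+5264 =11545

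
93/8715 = 31/2905 = 0.01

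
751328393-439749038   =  311579355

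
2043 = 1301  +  742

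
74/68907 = 74/68907 = 0.00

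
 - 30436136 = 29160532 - 59596668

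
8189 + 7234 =15423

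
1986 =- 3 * (-662) 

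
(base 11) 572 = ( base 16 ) 2ac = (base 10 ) 684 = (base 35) jj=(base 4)22230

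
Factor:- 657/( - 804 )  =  2^( - 2 )*3^1 * 67^ ( - 1)*73^1=219/268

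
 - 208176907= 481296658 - 689473565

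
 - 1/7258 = - 1/7258 = -  0.00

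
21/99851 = 21/99851= 0.00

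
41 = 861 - 820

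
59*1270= 74930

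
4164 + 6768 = 10932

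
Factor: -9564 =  - 2^2*3^1*797^1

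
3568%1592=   384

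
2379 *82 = 195078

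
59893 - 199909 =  - 140016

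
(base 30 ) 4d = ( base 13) a3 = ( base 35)3s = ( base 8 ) 205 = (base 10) 133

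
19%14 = 5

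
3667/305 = 12 + 7/305 = 12.02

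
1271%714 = 557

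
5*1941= 9705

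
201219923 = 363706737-162486814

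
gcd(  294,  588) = 294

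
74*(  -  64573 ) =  - 4778402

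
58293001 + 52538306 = 110831307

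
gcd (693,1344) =21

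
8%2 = 0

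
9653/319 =30 + 83/319 = 30.26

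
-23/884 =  - 1+ 861/884 = - 0.03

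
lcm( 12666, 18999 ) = 37998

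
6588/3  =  2196  =  2196.00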